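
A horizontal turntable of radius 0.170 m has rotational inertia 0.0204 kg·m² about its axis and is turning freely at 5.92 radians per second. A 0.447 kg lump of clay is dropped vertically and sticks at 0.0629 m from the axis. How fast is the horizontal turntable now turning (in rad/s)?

The added mass arrives with no angular momentum about the axis, and any external torque about the axis is negligible, so the system's angular momentum is conserved.
Added inertia Σmr² = (0.447)(0.0629)² = 0.001769 kg·m²; I_f = 0.02040 + 0.001769 = 0.02217 kg·m².
ω_f = I_p ω_i / I_f = (0.02040)(5.92) / 0.02217 = 5.448 rad/s.

ω_f ≈ 5.45 rad/s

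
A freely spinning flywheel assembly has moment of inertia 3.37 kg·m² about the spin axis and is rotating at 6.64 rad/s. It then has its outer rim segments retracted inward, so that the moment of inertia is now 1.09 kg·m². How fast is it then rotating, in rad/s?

No external torque acts about the spin axis, so angular momentum is conserved.
ω₂ = I₁ω₁ / I₂ = (3.370)(6.64 rad/s) / (1.090) = 20.53 rad/s.

ω₂ ≈ 20.5 rad/s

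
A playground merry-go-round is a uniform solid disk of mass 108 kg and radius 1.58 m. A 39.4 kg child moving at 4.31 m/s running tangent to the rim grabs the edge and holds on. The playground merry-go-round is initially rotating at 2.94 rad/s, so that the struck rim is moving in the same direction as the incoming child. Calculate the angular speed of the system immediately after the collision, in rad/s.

|ω_f| ≈ 2.85 rad/s

The axle reaction passes through the axle and exerts no torque about it; angular momentum about the axle is conserved through the impact.
I_p = ½(108)(1.58)² = 134.8 kg·m². Taking the sense of the child's angular momentum as positive, L_{child} = m v R = (39.4)(4.31)(1.58) = 268.3 kg·m²/s.
L_i = +I_p ω_p + m v R = +(134.8)(2.94) + 268.3 = 664.6 kg·m²/s.
After sticking, I_f = I_p + m R² = 134.8 + (39.4)(1.58)² = 233.2 kg·m².
ω_f = L_i / I_f = 664.6 / 233.2 = 2.851 rad/s.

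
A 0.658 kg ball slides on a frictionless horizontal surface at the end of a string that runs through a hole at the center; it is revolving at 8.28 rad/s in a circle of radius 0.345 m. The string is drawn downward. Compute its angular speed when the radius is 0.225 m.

ω₂ ≈ 19.5 rad/s

No torque about the axis ⇒ m r₁² ω₁ = m r₂² ω₂.
ω₂ = ω₁ (r₁/r₂)² = (8.28)(0.345/0.225)² = 19.47 rad/s.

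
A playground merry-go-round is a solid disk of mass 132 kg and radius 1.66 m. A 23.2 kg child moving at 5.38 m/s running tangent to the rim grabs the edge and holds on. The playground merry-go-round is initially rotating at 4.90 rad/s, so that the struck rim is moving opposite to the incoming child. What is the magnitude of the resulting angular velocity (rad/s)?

About the axle the impulsive forces during the collision are internal, so angular momentum about that axis is conserved.
I_p = ½(132)(1.66)² = 181.9 kg·m². Taking the sense of the child's angular momentum as positive, L_{child} = m v R = (23.2)(5.38)(1.66) = 207.2 kg·m²/s.
L_i = −I_p ω_p + m v R = −(181.9)(4.90) + 207.2 = -684.0 kg·m²/s.
After sticking, I_f = I_p + m R² = 181.9 + (23.2)(1.66)² = 245.8 kg·m².
ω_f = L_i / I_f = -684.0 / 245.8 = -2.783 rad/s.

|ω_f| ≈ 2.78 rad/s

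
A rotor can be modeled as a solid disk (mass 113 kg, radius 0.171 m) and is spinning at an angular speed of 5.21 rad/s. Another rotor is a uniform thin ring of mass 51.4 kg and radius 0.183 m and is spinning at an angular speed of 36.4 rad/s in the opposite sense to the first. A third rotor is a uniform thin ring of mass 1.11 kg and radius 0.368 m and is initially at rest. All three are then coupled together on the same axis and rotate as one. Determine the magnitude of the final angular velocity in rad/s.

No external torque acts about the common axis, so total angular momentum is conserved.
Moments of inertia: I_A = ½(113)(0.171)² = 1.652 kg·m²; I_B = (51.4)(0.183)² = 1.721 kg·m²; I_C = (1.11)(0.368)² = 0.1503 kg·m².
Taking A's sense as positive: L = (1.652)(5.21) − (1.721)(36.4) = -54.05 kg·m²·rad/s.
Combined I = 1.652 + 1.721 + 0.1503 = 3.524 kg·m².
ω_f = L / I = -54.05 / 3.524 = -15.34 rad/s.

|ω_f| ≈ 15.3 rad/s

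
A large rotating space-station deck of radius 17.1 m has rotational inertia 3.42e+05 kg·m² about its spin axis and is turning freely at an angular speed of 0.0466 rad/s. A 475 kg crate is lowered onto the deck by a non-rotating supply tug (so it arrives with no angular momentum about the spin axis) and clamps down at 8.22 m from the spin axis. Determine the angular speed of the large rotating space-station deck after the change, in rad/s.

ω_f ≈ 0.0426 rad/s

The added mass arrives with no angular momentum about the spin axis, and any external torque about the spin axis is negligible, so the system's angular momentum is conserved.
Added inertia Σmr² = (475)(8.22)² = 32090 kg·m²; I_f = 3.420e+05 + 32090 = 3.741e+05 kg·m².
ω_f = I_p ω_i / I_f = (3.420e+05)(0.0466) / 3.741e+05 = 0.04260 rad/s.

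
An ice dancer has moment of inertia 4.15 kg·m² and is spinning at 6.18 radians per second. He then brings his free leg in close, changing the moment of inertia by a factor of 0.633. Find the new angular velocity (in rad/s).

Angular momentum about the spin axis is conserved since the torque about it is zero.
I₂ = 0.633 × 4.15 = 2.627 kg·m².
ω₂ = I₁ω₁ / I₂ = (4.150)(6.18 rad/s) / (2.627) = 9.763 rad/s.

ω₂ ≈ 9.76 rad/s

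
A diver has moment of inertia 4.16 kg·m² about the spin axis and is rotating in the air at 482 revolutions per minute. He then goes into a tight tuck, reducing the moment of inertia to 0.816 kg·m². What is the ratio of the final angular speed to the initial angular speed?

ω₂/ω₁ ≈ 5.10

No external torque acts about the spin axis, so angular momentum is conserved.
ω₂/ω₁ = I₁/I₂ = 4.160 / 0.8160 = 5.098.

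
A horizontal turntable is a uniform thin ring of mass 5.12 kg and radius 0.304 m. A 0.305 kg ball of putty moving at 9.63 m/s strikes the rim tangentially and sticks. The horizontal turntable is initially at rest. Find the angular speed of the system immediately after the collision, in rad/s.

The axle reaction passes through the axle and exerts no torque about it; angular momentum about the axle is conserved through the impact.
I_p = (5.12)(0.304)² = 0.4732 kg·m². Taking the sense of the ball of putty's angular momentum as positive, L_{ball} = m v R = (0.305)(9.63)(0.304) = 0.8929 kg·m²/s.
L_i = 0 + 0.8929 = 0.8929 kg·m²/s.
After sticking, I_f = I_p + m R² = 0.4732 + (0.305)(0.304)² = 0.5014 kg·m².
ω_f = L_i / I_f = 0.8929 / 0.5014 = 1.781 rad/s.

|ω_f| ≈ 1.78 rad/s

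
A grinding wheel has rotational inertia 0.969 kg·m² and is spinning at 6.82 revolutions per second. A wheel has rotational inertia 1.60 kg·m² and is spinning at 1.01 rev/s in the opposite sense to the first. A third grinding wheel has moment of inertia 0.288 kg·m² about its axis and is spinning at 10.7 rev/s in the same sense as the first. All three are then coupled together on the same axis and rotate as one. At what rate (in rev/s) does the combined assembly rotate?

|ω_f| ≈ 2.83 rev/s

The coupling torques are internal; angular momentum about the shared axis is conserved.
Taking A's sense as positive: L = (0.9690)(6.82) − (1.600)(1.01) + (0.2880)(10.7) = 8.074 kg·m²·rev/s.
Combined I = 0.9690 + 1.600 + 0.2880 = 2.857 kg·m².
ω_f = L / I = 8.074 / 2.857 = 2.826 rev/s.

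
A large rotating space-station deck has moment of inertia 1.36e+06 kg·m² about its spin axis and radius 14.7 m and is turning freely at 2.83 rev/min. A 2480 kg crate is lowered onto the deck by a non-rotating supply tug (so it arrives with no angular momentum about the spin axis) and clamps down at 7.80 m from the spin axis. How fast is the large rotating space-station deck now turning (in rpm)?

ω_f ≈ 2.55 rpm

The added mass arrives with no angular momentum about the spin axis, and any external torque about the spin axis is negligible, so the system's angular momentum is conserved.
Added inertia Σmr² = (2480)(7.80)² = 1.509e+05 kg·m²; I_f = 1.360e+06 + 1.509e+05 = 1.511e+06 kg·m².
ω_f = I_p ω_i / I_f = (1.360e+06)(2.83) / 1.511e+06 = 2.547 rpm.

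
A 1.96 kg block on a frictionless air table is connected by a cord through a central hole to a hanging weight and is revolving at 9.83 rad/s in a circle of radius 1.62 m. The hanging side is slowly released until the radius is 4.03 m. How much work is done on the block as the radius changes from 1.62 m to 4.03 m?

The constraining force is radial, so m r² ω about the center is conserved.
ω₂ = ω₁ (r₁/r₂)² = (9.83)(1.62/4.03)² = 1.588 rad/s.
W = ΔKE = ½m(v₂² − v₁²) = -208.4 J.

W ≈ -208 J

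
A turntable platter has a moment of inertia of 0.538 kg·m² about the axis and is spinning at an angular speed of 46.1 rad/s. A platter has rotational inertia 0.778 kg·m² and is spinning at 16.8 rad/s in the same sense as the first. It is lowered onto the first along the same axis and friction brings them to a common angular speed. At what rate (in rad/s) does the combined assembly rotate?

The coupling torques are internal; angular momentum about the shared axis is conserved.
Taking A's sense as positive: L = (0.5380)(46.1) + (0.7780)(16.8) = 37.87 kg·m²·rad/s.
Combined I = 0.5380 + 0.7780 = 1.316 kg·m².
ω_f = L / I = 37.87 / 1.316 = 28.78 rad/s.

|ω_f| ≈ 28.8 rad/s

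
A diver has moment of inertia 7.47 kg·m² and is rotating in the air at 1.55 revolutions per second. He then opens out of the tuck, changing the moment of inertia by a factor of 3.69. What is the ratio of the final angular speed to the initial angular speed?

ω₂/ω₁ ≈ 0.271

No external torque acts about the spin axis, so angular momentum is conserved.
I₂ = 3.69 × 7.47 = 27.56 kg·m².
ω₂/ω₁ = I₁/I₂ = 7.470 / 27.56 = 0.2710.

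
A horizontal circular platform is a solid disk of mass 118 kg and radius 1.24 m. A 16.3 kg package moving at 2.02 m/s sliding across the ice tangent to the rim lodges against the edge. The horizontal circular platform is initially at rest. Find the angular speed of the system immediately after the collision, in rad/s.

About the central axle the impulsive forces during the collision are internal, so angular momentum about that axis is conserved.
I_p = ½(118)(1.24)² = 90.72 kg·m². Taking the sense of the package's angular momentum as positive, L_{package} = m v R = (16.3)(2.02)(1.24) = 40.83 kg·m²/s.
L_i = 0 + 40.83 = 40.83 kg·m²/s.
After sticking, I_f = I_p + m R² = 90.72 + (16.3)(1.24)² = 115.8 kg·m².
ω_f = L_i / I_f = 40.83 / 115.8 = 0.3526 rad/s.

|ω_f| ≈ 0.353 rad/s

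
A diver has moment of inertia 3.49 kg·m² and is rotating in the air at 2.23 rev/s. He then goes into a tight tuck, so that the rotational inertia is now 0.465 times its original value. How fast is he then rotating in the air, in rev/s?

With no external torque about the axis, L is conserved: I₁ω₁ = I₂ω₂.
I₂ = 0.465 × 3.49 = 1.623 kg·m².
ω₂ = I₁ω₁ / I₂ = (3.490)(2.23 rev/s) / (1.623) = 4.796 rev/s.

ω₂ ≈ 4.80 rev/s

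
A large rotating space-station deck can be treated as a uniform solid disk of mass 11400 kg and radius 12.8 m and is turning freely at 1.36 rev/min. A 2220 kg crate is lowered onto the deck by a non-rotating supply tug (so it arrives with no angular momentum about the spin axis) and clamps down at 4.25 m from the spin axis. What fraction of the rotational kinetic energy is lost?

fraction ≈ 0.0412

The added mass arrives with no angular momentum about the spin axis, and any external torque about the spin axis is negligible, so the system's angular momentum is conserved.
I_p = ½(11400)(12.8)² = 9.339e+05 kg·m².
Added inertia Σmr² = (2220)(4.25)² = 40100 kg·m²; I_f = 9.339e+05 + 40100 = 9.740e+05 kg·m².
ω_f = I_p ω_i / I_f = (9.339e+05)(1.36) / 9.740e+05 = 1.304 rpm.
KE_i = ½(9.339e+05)(0.1424 rad/s)² = 9471 J; KE_f = ½(9.740e+05)(0.1366)² = 9081 J.
Fraction lost = 0.04117.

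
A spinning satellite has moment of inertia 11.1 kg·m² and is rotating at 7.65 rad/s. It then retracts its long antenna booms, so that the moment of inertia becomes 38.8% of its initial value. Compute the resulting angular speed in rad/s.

Angular momentum about the spin axis is conserved since the torque about it is zero.
I₂ = 0.388 × 11.1 = 4.307 kg·m².
ω₂ = I₁ω₁ / I₂ = (11.10)(7.65 rad/s) / (4.307) = 19.72 rad/s.

ω₂ ≈ 19.7 rad/s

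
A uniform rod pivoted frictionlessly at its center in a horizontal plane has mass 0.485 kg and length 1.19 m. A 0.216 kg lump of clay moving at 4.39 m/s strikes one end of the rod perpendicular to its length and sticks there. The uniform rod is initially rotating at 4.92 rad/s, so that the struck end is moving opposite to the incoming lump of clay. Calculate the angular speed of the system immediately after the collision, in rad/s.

|ω_f| ≈ 2.11 rad/s

The axle reaction passes through the pivot and exerts no torque about it; angular momentum about the pivot is conserved through the impact.
I_p = (1/12)(0.485)(1.19)² = 0.05723 kg·m². Taking the sense of the lump of clay's angular momentum as positive, L_{lump} = m v R = (0.216)(4.39)(1.19/2) = 0.5642 kg·m²/s.
L_i = −I_p ω_p + m v R = −(0.05723)(4.92) + 0.5642 = 0.2826 kg·m²/s.
After sticking, I_f = I_p + m R² = 0.05723 + (0.216)(1.19/2)² = 0.1337 kg·m².
ω_f = L_i / I_f = 0.2826 / 0.1337 = 2.114 rad/s.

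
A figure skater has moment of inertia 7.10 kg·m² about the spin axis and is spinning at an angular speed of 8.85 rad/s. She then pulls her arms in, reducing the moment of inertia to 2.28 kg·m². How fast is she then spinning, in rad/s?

With no external torque about the axis, L is conserved: I₁ω₁ = I₂ω₂.
ω₂ = I₁ω₁ / I₂ = (7.100)(8.85 rad/s) / (2.280) = 27.56 rad/s.

ω₂ ≈ 27.6 rad/s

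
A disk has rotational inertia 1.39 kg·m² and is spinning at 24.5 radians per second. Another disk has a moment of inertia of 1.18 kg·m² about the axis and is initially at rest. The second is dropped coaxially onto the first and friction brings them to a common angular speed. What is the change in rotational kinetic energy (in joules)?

ΔKE ≈ -192 J

No external torque acts about the common axis, so total angular momentum is conserved.
Taking A's sense as positive: L = (1.390)(24.5) = 34.05 kg·m²·rad/s.
Combined I = 1.390 + 1.180 = 2.570 kg·m².
ω_f = L / I = 34.05 / 2.570 = 13.25 rad/s.
KE_i = ½ΣIω² = 417.2 J; KE_f = ½(2.570)(13.25)² = 225.6 J.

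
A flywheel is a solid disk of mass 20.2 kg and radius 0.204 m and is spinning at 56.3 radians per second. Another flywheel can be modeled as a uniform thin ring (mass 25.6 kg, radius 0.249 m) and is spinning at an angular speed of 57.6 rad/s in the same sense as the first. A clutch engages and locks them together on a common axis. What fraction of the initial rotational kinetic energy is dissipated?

The coupling torques are internal; angular momentum about the shared axis is conserved.
Moments of inertia: I_A = ½(20.2)(0.204)² = 0.4203 kg·m²; I_B = (25.6)(0.249)² = 1.587 kg·m².
Taking A's sense as positive: L = (0.4203)(56.3) + (1.587)(57.6) = 115.1 kg·m²·rad/s.
Combined I = 0.4203 + 1.587 = 2.008 kg·m².
ω_f = L / I = 115.1 / 2.008 = 57.33 rad/s.
KE_i = ½ΣIω² = 3299 J; KE_f = ½(2.008)(57.33)² = 3299 J.
Fraction dissipated = (KE_i − KE_f)/KE_i = 8.512e-05.

fraction ≈ 8.51e-05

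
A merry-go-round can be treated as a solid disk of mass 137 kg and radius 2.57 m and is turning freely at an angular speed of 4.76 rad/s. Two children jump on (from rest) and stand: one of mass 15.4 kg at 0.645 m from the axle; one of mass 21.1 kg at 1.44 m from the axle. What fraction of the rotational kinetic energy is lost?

fraction ≈ 0.0998

No external torque acts about the axle; L_before = L_after.
I_p = ½(137)(2.57)² = 452.4 kg·m².
Added inertia Σmr² = (15.4)(0.645)² + (21.1)(1.44)² = 50.16 kg·m²; I_f = 452.4 + 50.16 = 502.6 kg·m².
ω_f = I_p ω_i / I_f = (452.4)(4.76) / 502.6 = 4.285 rad/s.
KE_i = ½(452.4)(4.760 rad/s)² = 5126 J; KE_f = ½(502.6)(4.285)² = 4614 J.
Fraction lost = 0.09980.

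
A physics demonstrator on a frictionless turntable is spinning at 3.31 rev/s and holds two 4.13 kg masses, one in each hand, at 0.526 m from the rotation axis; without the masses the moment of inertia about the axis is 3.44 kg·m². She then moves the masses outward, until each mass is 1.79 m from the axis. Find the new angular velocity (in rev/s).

ω₂ ≈ 0.634 rev/s

Angular momentum about the spin axis is conserved since the torque about it is zero.
I₁ = 3.44 + 2(4.13)(0.526)² = 5.725 kg·m²; I₂ = 3.44 + 2(4.13)(1.79)² = 29.91 kg·m².
ω₂ = I₁ω₁ / I₂ = (5.725)(3.31 rev/s) / (29.91) = 0.6337 rev/s.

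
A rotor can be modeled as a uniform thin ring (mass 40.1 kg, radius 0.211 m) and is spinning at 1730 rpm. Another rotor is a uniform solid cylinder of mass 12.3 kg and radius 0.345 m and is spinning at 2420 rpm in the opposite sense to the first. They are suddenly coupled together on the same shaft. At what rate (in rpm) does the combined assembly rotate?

The coupling torques are internal; angular momentum about the shared axis is conserved.
Moments of inertia: I_A = (40.1)(0.211)² = 1.785 kg·m²; I_B = ½(12.3)(0.345)² = 0.7320 kg·m².
Taking A's sense as positive: L = (1.785)(1730) − (0.7320)(2420) = 1317 kg·m²·rpm.
Combined I = 1.785 + 0.7320 = 2.517 kg·m².
ω_f = L / I = 1317 / 2.517 = 523.2 rpm.

|ω_f| ≈ 523 rpm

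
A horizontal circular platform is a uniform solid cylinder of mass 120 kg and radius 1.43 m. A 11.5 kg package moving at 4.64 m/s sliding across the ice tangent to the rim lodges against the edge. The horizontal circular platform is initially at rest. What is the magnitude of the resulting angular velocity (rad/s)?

|ω_f| ≈ 0.522 rad/s

About the central axle the impulsive forces during the collision are internal, so angular momentum about that axis is conserved.
I_p = ½(120)(1.43)² = 122.7 kg·m². Taking the sense of the package's angular momentum as positive, L_{package} = m v R = (11.5)(4.64)(1.43) = 76.30 kg·m²/s.
L_i = 0 + 76.30 = 76.30 kg·m²/s.
After sticking, I_f = I_p + m R² = 122.7 + (11.5)(1.43)² = 146.2 kg·m².
ω_f = L_i / I_f = 76.30 / 146.2 = 0.5219 rad/s.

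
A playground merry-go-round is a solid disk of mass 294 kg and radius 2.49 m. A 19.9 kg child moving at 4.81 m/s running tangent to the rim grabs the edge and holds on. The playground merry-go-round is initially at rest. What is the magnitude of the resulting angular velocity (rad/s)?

|ω_f| ≈ 0.230 rad/s

About the axle the impulsive forces during the collision are internal, so angular momentum about that axis is conserved.
I_p = ½(294)(2.49)² = 911.4 kg·m². Taking the sense of the child's angular momentum as positive, L_{child} = m v R = (19.9)(4.81)(2.49) = 238.3 kg·m²/s.
L_i = 0 + 238.3 = 238.3 kg·m²/s.
After sticking, I_f = I_p + m R² = 911.4 + (19.9)(2.49)² = 1035 kg·m².
ω_f = L_i / I_f = 238.3 / 1035 = 0.2303 rad/s.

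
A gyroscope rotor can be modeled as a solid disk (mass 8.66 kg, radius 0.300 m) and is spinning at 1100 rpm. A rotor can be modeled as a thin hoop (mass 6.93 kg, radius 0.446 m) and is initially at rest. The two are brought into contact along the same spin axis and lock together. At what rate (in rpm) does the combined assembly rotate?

The coupling torques are internal; angular momentum about the shared axis is conserved.
Moments of inertia: I_A = ½(8.66)(0.300)² = 0.3897 kg·m²; I_B = (6.93)(0.446)² = 1.378 kg·m².
Taking A's sense as positive: L = (0.3897)(1100) = 428.7 kg·m²·rpm.
Combined I = 0.3897 + 1.378 = 1.768 kg·m².
ω_f = L / I = 428.7 / 1.768 = 242.4 rpm.

|ω_f| ≈ 242 rpm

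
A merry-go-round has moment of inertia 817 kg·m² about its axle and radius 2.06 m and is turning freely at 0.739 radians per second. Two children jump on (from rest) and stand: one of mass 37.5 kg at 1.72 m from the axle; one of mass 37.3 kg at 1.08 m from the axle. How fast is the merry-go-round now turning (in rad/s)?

ω_f ≈ 0.622 rad/s

No external torque acts about the axle; L_before = L_after.
Added inertia Σmr² = (37.5)(1.72)² + (37.3)(1.08)² = 154.4 kg·m²; I_f = 817.0 + 154.4 = 971.4 kg·m².
ω_f = I_p ω_i / I_f = (817.0)(0.739) / 971.4 = 0.6215 rad/s.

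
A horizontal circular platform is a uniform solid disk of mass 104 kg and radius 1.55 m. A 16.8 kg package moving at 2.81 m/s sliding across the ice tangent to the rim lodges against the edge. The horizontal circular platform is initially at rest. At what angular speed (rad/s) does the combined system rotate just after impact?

About the central axle the impulsive forces during the collision are internal, so angular momentum about that axis is conserved.
I_p = ½(104)(1.55)² = 124.9 kg·m². Taking the sense of the package's angular momentum as positive, L_{package} = m v R = (16.8)(2.81)(1.55) = 73.17 kg·m²/s.
L_i = 0 + 73.17 = 73.17 kg·m²/s.
After sticking, I_f = I_p + m R² = 124.9 + (16.8)(1.55)² = 165.3 kg·m².
ω_f = L_i / I_f = 73.17 / 165.3 = 0.4427 rad/s.

|ω_f| ≈ 0.443 rad/s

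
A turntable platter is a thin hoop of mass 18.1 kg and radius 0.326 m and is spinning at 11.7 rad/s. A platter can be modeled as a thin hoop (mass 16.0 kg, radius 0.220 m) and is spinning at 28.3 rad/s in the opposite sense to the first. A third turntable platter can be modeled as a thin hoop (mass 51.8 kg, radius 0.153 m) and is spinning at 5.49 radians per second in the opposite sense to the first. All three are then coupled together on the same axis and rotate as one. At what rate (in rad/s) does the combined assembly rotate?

No external torque acts about the common axis, so total angular momentum is conserved.
Moments of inertia: I_A = (18.1)(0.326)² = 1.924 kg·m²; I_B = (16.0)(0.220)² = 0.7744 kg·m²; I_C = (51.8)(0.153)² = 1.213 kg·m².
Taking A's sense as positive: L = (1.924)(11.7) − (0.7744)(28.3) − (1.213)(5.49) = -6.067 kg·m²·rad/s.
Combined I = 1.924 + 0.7744 + 1.213 = 3.911 kg·m².
ω_f = L / I = -6.067 / 3.911 = -1.551 rad/s.

|ω_f| ≈ 1.55 rad/s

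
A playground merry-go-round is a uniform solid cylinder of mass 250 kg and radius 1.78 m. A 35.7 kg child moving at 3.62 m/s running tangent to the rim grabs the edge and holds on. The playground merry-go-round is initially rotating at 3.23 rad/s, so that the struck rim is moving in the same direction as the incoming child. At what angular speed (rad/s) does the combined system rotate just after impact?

The axle reaction passes through the axle and exerts no torque about it; angular momentum about the axle is conserved through the impact.
I_p = ½(250)(1.78)² = 396.1 kg·m². Taking the sense of the child's angular momentum as positive, L_{child} = m v R = (35.7)(3.62)(1.78) = 230.0 kg·m²/s.
L_i = +I_p ω_p + m v R = +(396.1)(3.23) + 230.0 = 1509 kg·m²/s.
After sticking, I_f = I_p + m R² = 396.1 + (35.7)(1.78)² = 509.2 kg·m².
ω_f = L_i / I_f = 1509 / 509.2 = 2.964 rad/s.

|ω_f| ≈ 2.96 rad/s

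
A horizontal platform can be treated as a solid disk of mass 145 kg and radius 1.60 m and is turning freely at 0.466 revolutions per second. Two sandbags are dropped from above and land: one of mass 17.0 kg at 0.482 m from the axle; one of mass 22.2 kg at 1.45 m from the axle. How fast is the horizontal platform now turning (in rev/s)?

ω_f ≈ 0.366 rev/s

No external torque acts about the axle; L_before = L_after.
I_p = ½(145)(1.60)² = 185.6 kg·m².
Added inertia Σmr² = (17.0)(0.482)² + (22.2)(1.45)² = 50.63 kg·m²; I_f = 185.6 + 50.63 = 236.2 kg·m².
ω_f = I_p ω_i / I_f = (185.6)(0.466) / 236.2 = 0.3661 rev/s.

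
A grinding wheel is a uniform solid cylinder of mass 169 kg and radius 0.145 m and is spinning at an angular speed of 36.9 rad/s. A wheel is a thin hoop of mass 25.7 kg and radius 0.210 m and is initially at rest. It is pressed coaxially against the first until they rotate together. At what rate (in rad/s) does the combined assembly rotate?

No external torque acts about the common axis, so total angular momentum is conserved.
Moments of inertia: I_A = ½(169)(0.145)² = 1.777 kg·m²; I_B = (25.7)(0.210)² = 1.133 kg·m².
Taking A's sense as positive: L = (1.777)(36.9) = 65.56 kg·m²·rad/s.
Combined I = 1.777 + 1.133 = 2.910 kg·m².
ω_f = L / I = 65.56 / 2.910 = 22.53 rad/s.

|ω_f| ≈ 22.5 rad/s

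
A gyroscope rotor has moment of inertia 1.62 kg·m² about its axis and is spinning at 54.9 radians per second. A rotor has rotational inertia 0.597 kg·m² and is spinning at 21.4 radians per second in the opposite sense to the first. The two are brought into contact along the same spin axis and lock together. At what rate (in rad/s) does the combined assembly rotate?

|ω_f| ≈ 34.4 rad/s

No external torque acts about the common axis, so total angular momentum is conserved.
Taking A's sense as positive: L = (1.620)(54.9) − (0.5970)(21.4) = 76.16 kg·m²·rad/s.
Combined I = 1.620 + 0.5970 = 2.217 kg·m².
ω_f = L / I = 76.16 / 2.217 = 34.35 rad/s.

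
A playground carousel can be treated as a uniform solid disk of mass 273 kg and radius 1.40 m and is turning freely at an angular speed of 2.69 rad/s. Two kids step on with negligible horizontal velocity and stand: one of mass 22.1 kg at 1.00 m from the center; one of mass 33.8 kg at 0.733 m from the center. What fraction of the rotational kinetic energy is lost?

fraction ≈ 0.131

The added mass arrives with no angular momentum about the center, and any external torque about the center is negligible, so the system's angular momentum is conserved.
I_p = ½(273)(1.40)² = 267.5 kg·m².
Added inertia Σmr² = (22.1)(1.00)² + (33.8)(0.733)² = 40.26 kg·m²; I_f = 267.5 + 40.26 = 307.8 kg·m².
ω_f = I_p ω_i / I_f = (267.5)(2.69) / 307.8 = 2.338 rad/s.
KE_i = ½(267.5)(2.690 rad/s)² = 968.0 J; KE_f = ½(307.8)(2.338)² = 841.4 J.
Fraction lost = 0.1308.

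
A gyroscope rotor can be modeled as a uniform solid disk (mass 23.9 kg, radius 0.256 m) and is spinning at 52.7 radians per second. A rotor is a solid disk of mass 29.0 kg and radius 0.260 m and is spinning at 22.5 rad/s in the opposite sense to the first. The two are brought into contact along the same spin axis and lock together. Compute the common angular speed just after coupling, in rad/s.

|ω_f| ≈ 10.9 rad/s

No external torque acts about the common axis, so total angular momentum is conserved.
Moments of inertia: I_A = ½(23.9)(0.256)² = 0.7832 kg·m²; I_B = ½(29.0)(0.260)² = 0.9802 kg·m².
Taking A's sense as positive: L = (0.7832)(52.7) − (0.9802)(22.5) = 19.22 kg·m²·rad/s.
Combined I = 0.7832 + 0.9802 = 1.763 kg·m².
ω_f = L / I = 19.22 / 1.763 = 10.90 rad/s.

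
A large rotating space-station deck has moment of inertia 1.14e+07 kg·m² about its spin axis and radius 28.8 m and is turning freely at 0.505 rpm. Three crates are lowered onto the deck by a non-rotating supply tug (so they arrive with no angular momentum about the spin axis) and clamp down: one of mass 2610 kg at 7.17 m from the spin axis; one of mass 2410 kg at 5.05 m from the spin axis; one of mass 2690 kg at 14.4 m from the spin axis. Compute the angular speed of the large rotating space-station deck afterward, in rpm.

No external torque acts about the spin axis; L_before = L_after.
Added inertia Σmr² = (2610)(7.17)² + (2410)(5.05)² + (2690)(14.4)² = 7.534e+05 kg·m²; I_f = 1.140e+07 + 7.534e+05 = 1.215e+07 kg·m².
ω_f = I_p ω_i / I_f = (1.140e+07)(0.505) / 1.215e+07 = 0.4737 rpm.

ω_f ≈ 0.474 rpm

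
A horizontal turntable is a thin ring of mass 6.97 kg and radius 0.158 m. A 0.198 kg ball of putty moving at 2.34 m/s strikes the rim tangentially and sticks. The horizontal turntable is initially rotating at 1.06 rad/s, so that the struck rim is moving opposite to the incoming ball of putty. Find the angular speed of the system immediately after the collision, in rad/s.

The axle reaction passes through the axle and exerts no torque about it; angular momentum about the axle is conserved through the impact.
I_p = (6.97)(0.158)² = 0.1740 kg·m². Taking the sense of the ball of putty's angular momentum as positive, L_{ball} = m v R = (0.198)(2.34)(0.158) = 0.07320 kg·m²/s.
L_i = −I_p ω_p + m v R = −(0.1740)(1.06) + 0.07320 = -0.1112 kg·m²/s.
After sticking, I_f = I_p + m R² = 0.1740 + (0.198)(0.158)² = 0.1789 kg·m².
ω_f = L_i / I_f = -0.1112 / 0.1789 = -0.6216 rad/s.

|ω_f| ≈ 0.622 rad/s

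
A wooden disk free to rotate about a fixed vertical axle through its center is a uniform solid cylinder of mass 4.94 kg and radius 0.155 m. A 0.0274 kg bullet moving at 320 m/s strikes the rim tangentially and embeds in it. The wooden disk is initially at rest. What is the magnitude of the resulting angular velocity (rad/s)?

|ω_f| ≈ 22.7 rad/s

The axle reaction passes through the axle and exerts no torque about it; angular momentum about the axle is conserved through the impact.
I_p = ½(4.94)(0.155)² = 0.05934 kg·m². Taking the sense of the bullet's angular momentum as positive, L_{bullet} = m v R = (0.0274)(320)(0.155) = 1.359 kg·m²/s.
L_i = 0 + 1.359 = 1.359 kg·m²/s.
After sticking, I_f = I_p + m R² = 0.05934 + (0.0274)(0.155)² = 0.06000 kg·m².
ω_f = L_i / I_f = 1.359 / 0.06000 = 22.65 rad/s.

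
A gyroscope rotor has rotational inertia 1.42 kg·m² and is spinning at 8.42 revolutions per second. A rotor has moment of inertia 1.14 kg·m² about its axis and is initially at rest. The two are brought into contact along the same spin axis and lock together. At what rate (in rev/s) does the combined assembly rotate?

|ω_f| ≈ 4.67 rev/s

The coupling torques are internal; angular momentum about the shared axis is conserved.
Taking A's sense as positive: L = (1.420)(8.42) = 11.96 kg·m²·rev/s.
Combined I = 1.420 + 1.140 = 2.560 kg·m².
ω_f = L / I = 11.96 / 2.560 = 4.670 rev/s.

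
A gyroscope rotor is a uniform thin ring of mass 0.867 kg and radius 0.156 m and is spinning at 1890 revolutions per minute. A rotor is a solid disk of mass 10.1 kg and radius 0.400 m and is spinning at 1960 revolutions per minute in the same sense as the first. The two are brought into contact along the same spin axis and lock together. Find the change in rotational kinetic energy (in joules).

The coupling torques are internal; angular momentum about the shared axis is conserved.
Moments of inertia: I_A = (0.867)(0.156)² = 0.02110 kg·m²; I_B = ½(10.1)(0.400)² = 0.8080 kg·m².
Taking A's sense as positive: L = (0.02110)(1890) + (0.8080)(1960) = 1624 kg·m²·rpm.
Combined I = 0.02110 + 0.8080 = 0.8291 kg·m².
ω_f = L / I = 1624 / 0.8291 = 1958 rpm.
KE_i = ½ΣIω² = 17430 J; KE_f = ½(0.8291)(205.1)² = 17430 J.

ΔKE ≈ -0.552 J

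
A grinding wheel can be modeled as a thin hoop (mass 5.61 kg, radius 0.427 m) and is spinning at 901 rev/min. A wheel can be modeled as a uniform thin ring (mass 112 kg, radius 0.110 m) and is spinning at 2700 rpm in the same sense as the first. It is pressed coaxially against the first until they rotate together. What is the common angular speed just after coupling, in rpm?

The coupling torques are internal; angular momentum about the shared axis is conserved.
Moments of inertia: I_A = (5.61)(0.427)² = 1.023 kg·m²; I_B = (112)(0.110)² = 1.355 kg·m².
Taking A's sense as positive: L = (1.023)(901) + (1.355)(2700) = 4581 kg·m²·rpm.
Combined I = 1.023 + 1.355 = 2.378 kg·m².
ω_f = L / I = 4581 / 2.378 = 1926 rpm.

|ω_f| ≈ 1930 rpm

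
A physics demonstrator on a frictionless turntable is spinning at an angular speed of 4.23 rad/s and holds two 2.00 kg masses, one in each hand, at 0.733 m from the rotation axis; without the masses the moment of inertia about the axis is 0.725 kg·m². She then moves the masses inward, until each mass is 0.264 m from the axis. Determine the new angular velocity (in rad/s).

ω₂ ≈ 12.1 rad/s

With no external torque about the axis, L is conserved: I₁ω₁ = I₂ω₂.
I₁ = 0.725 + 2(2.00)(0.733)² = 2.874 kg·m²; I₂ = 0.725 + 2(2.00)(0.264)² = 1.004 kg·m².
ω₂ = I₁ω₁ / I₂ = (2.874)(4.23 rad/s) / (1.004) = 12.11 rad/s.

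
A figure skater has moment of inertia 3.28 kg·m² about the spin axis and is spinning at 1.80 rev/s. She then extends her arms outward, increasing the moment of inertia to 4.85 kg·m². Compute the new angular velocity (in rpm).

With no external torque about the axis, L is conserved: I₁ω₁ = I₂ω₂.
ω₂ = I₁ω₁ / I₂ = (3.280)(1.80 rev/s) / (4.850) = 1.217 rev/s = 73.04 rpm.

ω₂ ≈ 73.0 rpm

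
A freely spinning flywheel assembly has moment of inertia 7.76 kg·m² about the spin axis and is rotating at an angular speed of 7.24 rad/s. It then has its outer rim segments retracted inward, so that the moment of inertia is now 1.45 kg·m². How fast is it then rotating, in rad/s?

ω₂ ≈ 38.7 rad/s

With no external torque about the axis, L is conserved: I₁ω₁ = I₂ω₂.
ω₂ = I₁ω₁ / I₂ = (7.760)(7.24 rad/s) / (1.450) = 38.75 rad/s.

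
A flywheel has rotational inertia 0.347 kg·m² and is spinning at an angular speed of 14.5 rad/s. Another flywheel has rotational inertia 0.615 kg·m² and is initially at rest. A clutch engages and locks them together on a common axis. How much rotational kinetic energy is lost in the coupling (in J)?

The coupling torques are internal; angular momentum about the shared axis is conserved.
Taking A's sense as positive: L = (0.3470)(14.5) = 5.031 kg·m²·rad/s.
Combined I = 0.3470 + 0.6150 = 0.9620 kg·m².
ω_f = L / I = 5.031 / 0.9620 = 5.230 rad/s.
KE_i = ½ΣIω² = 36.48 J; KE_f = ½(0.9620)(5.230)² = 13.16 J.

ΔKE lost ≈ 23.3 J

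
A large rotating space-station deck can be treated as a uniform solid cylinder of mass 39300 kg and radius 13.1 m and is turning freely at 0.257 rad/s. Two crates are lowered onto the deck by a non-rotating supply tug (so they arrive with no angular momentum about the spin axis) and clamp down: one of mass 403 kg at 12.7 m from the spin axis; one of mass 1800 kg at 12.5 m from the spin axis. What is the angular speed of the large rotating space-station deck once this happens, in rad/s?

ω_f ≈ 0.233 rad/s

No external torque acts about the spin axis; L_before = L_after.
I_p = ½(39300)(13.1)² = 3.372e+06 kg·m².
Added inertia Σmr² = (403)(12.7)² + (1800)(12.5)² = 3.462e+05 kg·m²; I_f = 3.372e+06 + 3.462e+05 = 3.718e+06 kg·m².
ω_f = I_p ω_i / I_f = (3.372e+06)(0.257) / 3.718e+06 = 0.2331 rad/s.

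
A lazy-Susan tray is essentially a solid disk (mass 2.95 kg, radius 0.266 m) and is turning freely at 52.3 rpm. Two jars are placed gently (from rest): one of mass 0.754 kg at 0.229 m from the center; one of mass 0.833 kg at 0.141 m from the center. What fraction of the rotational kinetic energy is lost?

The added mass arrives with no angular momentum about the center, and any external torque about the center is negligible, so the system's angular momentum is conserved.
I_p = ½(2.95)(0.266)² = 0.1044 kg·m².
Added inertia Σmr² = (0.754)(0.229)² + (0.833)(0.141)² = 0.05610 kg·m²; I_f = 0.1044 + 0.05610 = 0.1605 kg·m².
ω_f = I_p ω_i / I_f = (0.1044)(52.3) / 0.1605 = 34.02 rpm.
KE_i = ½(0.1044)(5.477 rad/s)² = 1.565 J; KE_f = ½(0.1605)(3.562)² = 1.018 J.
Fraction lost = 0.3496.

fraction ≈ 0.350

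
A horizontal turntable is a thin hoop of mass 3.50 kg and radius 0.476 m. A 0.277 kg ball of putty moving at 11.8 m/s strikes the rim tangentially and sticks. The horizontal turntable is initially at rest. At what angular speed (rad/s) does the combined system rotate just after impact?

About the axle the impulsive forces during the collision are internal, so angular momentum about that axis is conserved.
I_p = (3.50)(0.476)² = 0.7930 kg·m². Taking the sense of the ball of putty's angular momentum as positive, L_{ball} = m v R = (0.277)(11.8)(0.476) = 1.556 kg·m²/s.
L_i = 0 + 1.556 = 1.556 kg·m²/s.
After sticking, I_f = I_p + m R² = 0.7930 + (0.277)(0.476)² = 0.8558 kg·m².
ω_f = L_i / I_f = 1.556 / 0.8558 = 1.818 rad/s.

|ω_f| ≈ 1.82 rad/s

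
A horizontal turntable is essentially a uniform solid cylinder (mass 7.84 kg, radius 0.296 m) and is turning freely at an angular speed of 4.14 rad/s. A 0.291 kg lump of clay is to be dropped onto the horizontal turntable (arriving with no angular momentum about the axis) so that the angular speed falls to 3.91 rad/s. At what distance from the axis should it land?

r ≈ 0.263 m

The added mass arrives with no angular momentum about the axis, and any external torque about the axis is negligible, so the system's angular momentum is conserved.
I_p = ½(7.84)(0.296)² = 0.3435 kg·m².
I_p ω_i = (I_p + m r²) ω_f ⇒ m r² = I_p(ω_i/ω_f − 1) = 0.3435(4.14/3.91 − 1) = 0.02020 kg·m².
r = √(0.02020/0.291) = 0.2635 m.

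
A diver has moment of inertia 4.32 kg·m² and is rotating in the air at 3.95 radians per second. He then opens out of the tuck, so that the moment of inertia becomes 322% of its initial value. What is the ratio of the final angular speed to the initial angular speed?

ω₂/ω₁ ≈ 0.311

Angular momentum about the spin axis is conserved since the torque about it is zero.
I₂ = 3.22 × 4.32 = 13.91 kg·m².
ω₂/ω₁ = I₁/I₂ = 4.320 / 13.91 = 0.3106.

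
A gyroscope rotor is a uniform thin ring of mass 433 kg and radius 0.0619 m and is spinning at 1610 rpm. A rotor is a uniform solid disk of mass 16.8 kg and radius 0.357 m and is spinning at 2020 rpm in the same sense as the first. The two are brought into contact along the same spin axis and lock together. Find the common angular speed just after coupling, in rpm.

|ω_f| ≈ 1770 rpm

The coupling torques are internal; angular momentum about the shared axis is conserved.
Moments of inertia: I_A = (433)(0.0619)² = 1.659 kg·m²; I_B = ½(16.8)(0.357)² = 1.071 kg·m².
Taking A's sense as positive: L = (1.659)(1610) + (1.071)(2020) = 4834 kg·m²·rpm.
Combined I = 1.659 + 1.071 = 2.730 kg·m².
ω_f = L / I = 4834 / 2.730 = 1771 rpm.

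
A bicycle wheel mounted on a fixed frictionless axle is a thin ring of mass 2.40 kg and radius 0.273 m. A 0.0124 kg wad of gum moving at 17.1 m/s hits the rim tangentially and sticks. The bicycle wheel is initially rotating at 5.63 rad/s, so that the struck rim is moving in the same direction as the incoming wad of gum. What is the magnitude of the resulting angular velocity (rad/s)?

About the axle the impulsive forces during the collision are internal, so angular momentum about that axis is conserved.
I_p = (2.40)(0.273)² = 0.1789 kg·m². Taking the sense of the wad of gum's angular momentum as positive, L_{wad} = m v R = (0.0124)(17.1)(0.273) = 0.05789 kg·m²/s.
L_i = +I_p ω_p + m v R = +(0.1789)(5.63) + 0.05789 = 1.065 kg·m²/s.
After sticking, I_f = I_p + m R² = 0.1789 + (0.0124)(0.273)² = 0.1798 kg·m².
ω_f = L_i / I_f = 1.065 / 0.1798 = 5.923 rad/s.

|ω_f| ≈ 5.92 rad/s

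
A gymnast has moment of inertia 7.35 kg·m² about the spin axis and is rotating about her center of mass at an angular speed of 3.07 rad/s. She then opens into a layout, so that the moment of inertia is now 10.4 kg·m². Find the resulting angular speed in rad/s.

ω₂ ≈ 2.17 rad/s

No external torque acts about the spin axis, so angular momentum is conserved.
ω₂ = I₁ω₁ / I₂ = (7.350)(3.07 rad/s) / (10.40) = 2.170 rad/s.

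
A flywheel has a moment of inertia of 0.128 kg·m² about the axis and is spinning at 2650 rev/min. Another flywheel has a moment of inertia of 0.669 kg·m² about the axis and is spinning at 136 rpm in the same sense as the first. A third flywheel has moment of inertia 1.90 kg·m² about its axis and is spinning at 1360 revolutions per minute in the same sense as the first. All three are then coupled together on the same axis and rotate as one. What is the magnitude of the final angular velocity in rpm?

The coupling torques are internal; angular momentum about the shared axis is conserved.
Taking A's sense as positive: L = (0.1280)(2650) + (0.6690)(136) + (1.900)(1360) = 3014 kg·m²·rpm.
Combined I = 0.1280 + 0.6690 + 1.900 = 2.697 kg·m².
ω_f = L / I = 3014 / 2.697 = 1118 rpm.

|ω_f| ≈ 1120 rpm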